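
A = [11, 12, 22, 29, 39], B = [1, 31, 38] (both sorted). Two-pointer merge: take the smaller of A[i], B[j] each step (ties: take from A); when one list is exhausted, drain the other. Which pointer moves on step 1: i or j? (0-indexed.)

j

i=0 j=0: A[i]=11>B[j]=1 take 1, j++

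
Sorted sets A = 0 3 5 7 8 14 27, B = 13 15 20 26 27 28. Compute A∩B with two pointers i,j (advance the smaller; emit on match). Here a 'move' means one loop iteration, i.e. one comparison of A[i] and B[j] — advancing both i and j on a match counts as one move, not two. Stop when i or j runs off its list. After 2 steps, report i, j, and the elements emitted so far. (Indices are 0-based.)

[i=0,j=0] 0<13 → i++
[i=1,j=0] 3<13 → i++

i=2, j=0, emitted=[]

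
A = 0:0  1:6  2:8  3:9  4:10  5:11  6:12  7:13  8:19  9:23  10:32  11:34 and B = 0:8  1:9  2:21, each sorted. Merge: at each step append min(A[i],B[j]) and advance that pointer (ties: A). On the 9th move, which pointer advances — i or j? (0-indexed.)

i

[i=0,j=0] A[i]=0<=B[j]=8 take 0 → i++
[i=1,j=0] A[i]=6<=B[j]=8 take 6 → i++
[i=2,j=0] A[i]=8<=B[j]=8 take 8 → i++
[i=3,j=0] A[i]=9>B[j]=8 take 8 → j++
[i=3,j=1] A[i]=9<=B[j]=9 take 9 → i++
[i=4,j=1] A[i]=10>B[j]=9 take 9 → j++
[i=4,j=2] A[i]=10<=B[j]=21 take 10 → i++
[i=5,j=2] A[i]=11<=B[j]=21 take 11 → i++
[i=6,j=2] A[i]=12<=B[j]=21 take 12 → i++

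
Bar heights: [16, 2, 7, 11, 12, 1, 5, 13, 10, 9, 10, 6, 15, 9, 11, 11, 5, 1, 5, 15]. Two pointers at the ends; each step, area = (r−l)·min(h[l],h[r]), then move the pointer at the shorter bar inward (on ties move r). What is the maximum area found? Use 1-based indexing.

l=1 r=20: min(16,15)*19=285 best=285 *, r--
l=1 r=19: min(16,5)*18=90 best=285, r--
l=1 r=18: min(16,1)*17=17 best=285, r--
l=1 r=17: min(16,5)*16=80 best=285, r--
l=1 r=16: min(16,11)*15=165 best=285, r--
l=1 r=15: min(16,11)*14=154 best=285, r--
l=1 r=14: min(16,9)*13=117 best=285, r--
l=1 r=13: min(16,15)*12=180 best=285, r--
l=1 r=12: min(16,6)*11=66 best=285, r--
l=1 r=11: min(16,10)*10=100 best=285, r--
l=1 r=10: min(16,9)*9=81 best=285, r--
l=1 r=9: min(16,10)*8=80 best=285, r--
l=1 r=8: min(16,13)*7=91 best=285, r--
l=1 r=7: min(16,5)*6=30 best=285, r--
l=1 r=6: min(16,1)*5=5 best=285, r--
l=1 r=5: min(16,12)*4=48 best=285, r--
l=1 r=4: min(16,11)*3=33 best=285, r--
l=1 r=3: min(16,7)*2=14 best=285, r--
l=1 r=2: min(16,2)*1=2 best=285, r--

max area = 285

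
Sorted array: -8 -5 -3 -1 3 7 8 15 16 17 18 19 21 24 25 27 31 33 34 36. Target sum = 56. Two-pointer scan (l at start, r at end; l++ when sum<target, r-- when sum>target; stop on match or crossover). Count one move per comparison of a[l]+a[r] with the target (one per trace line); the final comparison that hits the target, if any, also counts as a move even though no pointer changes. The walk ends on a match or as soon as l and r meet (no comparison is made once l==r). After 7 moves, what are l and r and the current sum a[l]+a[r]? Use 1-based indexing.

l=8, r=20, sum=51

l=1 r=20: -8+36=28 <56, l++
l=2 r=20: -5+36=31 <56, l++
l=3 r=20: -3+36=33 <56, l++
l=4 r=20: -1+36=35 <56, l++
l=5 r=20: 3+36=39 <56, l++
l=6 r=20: 7+36=43 <56, l++
l=7 r=20: 8+36=44 <56, l++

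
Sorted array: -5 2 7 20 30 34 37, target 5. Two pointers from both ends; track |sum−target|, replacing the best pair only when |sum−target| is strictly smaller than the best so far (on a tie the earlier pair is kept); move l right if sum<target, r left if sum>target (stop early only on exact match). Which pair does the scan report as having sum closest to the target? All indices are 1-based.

pair (-5, 7) with sum 2 (|Δ|=3)

[1,7] -5+37=32 d=27 * → r--
[1,6] -5+34=29 d=24 * → r--
[1,5] -5+30=25 d=20 * → r--
[1,4] -5+20=15 d=10 * → r--
[1,3] -5+7=2 d=3 * → l++
[2,3] 2+7=9 d=4 → r--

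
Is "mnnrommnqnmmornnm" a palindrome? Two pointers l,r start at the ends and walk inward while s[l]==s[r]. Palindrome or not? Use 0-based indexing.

palindrome

l=0 r=16: 'm'=='m', l++,r--
l=1 r=15: 'n'=='n', l++,r--
l=2 r=14: 'n'=='n', l++,r--
l=3 r=13: 'r'=='r', l++,r--
l=4 r=12: 'o'=='o', l++,r--
l=5 r=11: 'm'=='m', l++,r--
l=6 r=10: 'm'=='m', l++,r--
l=7 r=9: 'n'=='n', l++,r--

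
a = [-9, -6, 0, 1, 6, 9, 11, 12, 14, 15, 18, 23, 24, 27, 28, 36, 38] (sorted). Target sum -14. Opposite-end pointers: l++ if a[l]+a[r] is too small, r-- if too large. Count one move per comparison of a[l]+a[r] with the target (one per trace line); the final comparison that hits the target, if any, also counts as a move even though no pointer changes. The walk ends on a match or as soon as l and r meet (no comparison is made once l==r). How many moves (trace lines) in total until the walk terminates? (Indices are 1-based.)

l=1 r=17: -9+38=29 >-14, r--
l=1 r=16: -9+36=27 >-14, r--
l=1 r=15: -9+28=19 >-14, r--
l=1 r=14: -9+27=18 >-14, r--
l=1 r=13: -9+24=15 >-14, r--
l=1 r=12: -9+23=14 >-14, r--
l=1 r=11: -9+18=9 >-14, r--
l=1 r=10: -9+15=6 >-14, r--
l=1 r=9: -9+14=5 >-14, r--
l=1 r=8: -9+12=3 >-14, r--
l=1 r=7: -9+11=2 >-14, r--
l=1 r=6: -9+9=0 >-14, r--
l=1 r=5: -9+6=-3 >-14, r--
l=1 r=4: -9+1=-8 >-14, r--
l=1 r=3: -9+0=-9 >-14, r--
l=1 r=2: -9+-6=-15 <-14, l++

16 moves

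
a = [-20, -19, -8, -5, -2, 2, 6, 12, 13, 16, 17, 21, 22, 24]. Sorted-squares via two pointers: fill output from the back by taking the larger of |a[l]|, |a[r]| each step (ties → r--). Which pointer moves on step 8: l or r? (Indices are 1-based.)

r

[1,14] |-20|<=|24| out[14]=576 → r--
[1,13] |-20|<=|22| out[13]=484 → r--
[1,12] |-20|<=|21| out[12]=441 → r--
[1,11] |-20|>|17| out[11]=400 → l++
[2,11] |-19|>|17| out[10]=361 → l++
[3,11] |-8|<=|17| out[9]=289 → r--
[3,10] |-8|<=|16| out[8]=256 → r--
[3,9] |-8|<=|13| out[7]=169 → r--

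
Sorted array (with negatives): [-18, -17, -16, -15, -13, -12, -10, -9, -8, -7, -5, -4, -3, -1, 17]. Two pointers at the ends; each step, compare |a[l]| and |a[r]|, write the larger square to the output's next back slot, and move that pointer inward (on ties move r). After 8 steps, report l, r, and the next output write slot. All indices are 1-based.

l=1 r=15: |-18|>|17| out[15]=324, l++
l=2 r=15: |-17|<=|17| out[14]=289, r--
l=2 r=14: |-17|>|-1| out[13]=289, l++
l=3 r=14: |-16|>|-1| out[12]=256, l++
l=4 r=14: |-15|>|-1| out[11]=225, l++
l=5 r=14: |-13|>|-1| out[10]=169, l++
l=6 r=14: |-12|>|-1| out[9]=144, l++
l=7 r=14: |-10|>|-1| out[8]=100, l++

l=8, r=14, next write slot=7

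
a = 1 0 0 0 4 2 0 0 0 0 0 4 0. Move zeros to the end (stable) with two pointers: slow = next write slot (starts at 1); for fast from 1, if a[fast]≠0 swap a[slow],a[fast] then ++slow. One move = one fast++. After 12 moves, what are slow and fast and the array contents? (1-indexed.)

slow=5, fast=13, a=[1, 4, 2, 4, 0, 0, 0, 0, 0, 0, 0, 0, 0]

slow=1 fast=1: a[fast]=1≠0 swap→a[1]=1, slow++,fast++
slow=2 fast=2: a[fast]=0, fast++
slow=2 fast=3: a[fast]=0, fast++
slow=2 fast=4: a[fast]=0, fast++
slow=2 fast=5: a[fast]=4≠0 swap→a[2]=4, slow++,fast++
slow=3 fast=6: a[fast]=2≠0 swap→a[3]=2, slow++,fast++
slow=4 fast=7: a[fast]=0, fast++
slow=4 fast=8: a[fast]=0, fast++
slow=4 fast=9: a[fast]=0, fast++
slow=4 fast=10: a[fast]=0, fast++
slow=4 fast=11: a[fast]=0, fast++
slow=4 fast=12: a[fast]=4≠0 swap→a[4]=4, slow++,fast++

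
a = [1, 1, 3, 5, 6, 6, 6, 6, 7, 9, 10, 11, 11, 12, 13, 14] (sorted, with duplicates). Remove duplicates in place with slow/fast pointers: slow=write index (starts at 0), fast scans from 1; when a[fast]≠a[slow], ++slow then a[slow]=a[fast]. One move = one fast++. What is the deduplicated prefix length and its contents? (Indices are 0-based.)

slow=0 fast=1: a[fast]=1=a[slow] dup, fast++
slow=0 fast=2: a[fast]=3≠a[slow]=1 write a[1]=3, slow++,fast++
slow=1 fast=3: a[fast]=5≠a[slow]=3 write a[2]=5, slow++,fast++
slow=2 fast=4: a[fast]=6≠a[slow]=5 write a[3]=6, slow++,fast++
slow=3 fast=5: a[fast]=6=a[slow] dup, fast++
slow=3 fast=6: a[fast]=6=a[slow] dup, fast++
slow=3 fast=7: a[fast]=6=a[slow] dup, fast++
slow=3 fast=8: a[fast]=7≠a[slow]=6 write a[4]=7, slow++,fast++
slow=4 fast=9: a[fast]=9≠a[slow]=7 write a[5]=9, slow++,fast++
slow=5 fast=10: a[fast]=10≠a[slow]=9 write a[6]=10, slow++,fast++
slow=6 fast=11: a[fast]=11≠a[slow]=10 write a[7]=11, slow++,fast++
slow=7 fast=12: a[fast]=11=a[slow] dup, fast++
slow=7 fast=13: a[fast]=12≠a[slow]=11 write a[8]=12, slow++,fast++
slow=8 fast=14: a[fast]=13≠a[slow]=12 write a[9]=13, slow++,fast++
slow=9 fast=15: a[fast]=14≠a[slow]=13 write a[10]=14, slow++,fast++

length 11; prefix = [1, 3, 5, 6, 7, 9, 10, 11, 12, 13, 14]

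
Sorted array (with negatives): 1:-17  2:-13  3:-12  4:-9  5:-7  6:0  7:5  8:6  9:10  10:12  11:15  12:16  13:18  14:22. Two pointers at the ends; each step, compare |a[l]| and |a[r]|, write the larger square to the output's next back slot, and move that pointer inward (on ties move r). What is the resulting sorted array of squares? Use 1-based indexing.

l=1 r=14: |-17|<=|22| out[14]=484, r--
l=1 r=13: |-17|<=|18| out[13]=324, r--
l=1 r=12: |-17|>|16| out[12]=289, l++
l=2 r=12: |-13|<=|16| out[11]=256, r--
l=2 r=11: |-13|<=|15| out[10]=225, r--
l=2 r=10: |-13|>|12| out[9]=169, l++
l=3 r=10: |-12|<=|12| out[8]=144, r--
l=3 r=9: |-12|>|10| out[7]=144, l++
l=4 r=9: |-9|<=|10| out[6]=100, r--
l=4 r=8: |-9|>|6| out[5]=81, l++
l=5 r=8: |-7|>|6| out[4]=49, l++
l=6 r=8: |0|<=|6| out[3]=36, r--
l=6 r=7: |0|<=|5| out[2]=25, r--
l=6 r=6: |0|<=|0| out[1]=0, r--

[0, 25, 36, 49, 81, 100, 144, 144, 169, 225, 256, 289, 324, 484]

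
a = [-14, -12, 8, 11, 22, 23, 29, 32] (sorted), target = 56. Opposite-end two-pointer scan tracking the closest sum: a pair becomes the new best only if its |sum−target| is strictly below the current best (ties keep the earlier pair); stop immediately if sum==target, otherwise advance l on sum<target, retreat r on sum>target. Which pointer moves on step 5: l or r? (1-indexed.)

[1,8] -14+32=18 d=38 * → l++
[2,8] -12+32=20 d=36 * → l++
[3,8] 8+32=40 d=16 * → l++
[4,8] 11+32=43 d=13 * → l++
[5,8] 22+32=54 d=2 * → l++

l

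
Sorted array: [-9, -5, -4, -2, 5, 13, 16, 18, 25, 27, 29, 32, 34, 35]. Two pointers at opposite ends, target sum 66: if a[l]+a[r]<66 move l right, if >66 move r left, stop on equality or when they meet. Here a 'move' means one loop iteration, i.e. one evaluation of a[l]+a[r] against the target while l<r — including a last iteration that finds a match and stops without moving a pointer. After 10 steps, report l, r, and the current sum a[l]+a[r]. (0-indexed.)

l=0 r=13: -9+35=26 <66, l++
l=1 r=13: -5+35=30 <66, l++
l=2 r=13: -4+35=31 <66, l++
l=3 r=13: -2+35=33 <66, l++
l=4 r=13: 5+35=40 <66, l++
l=5 r=13: 13+35=48 <66, l++
l=6 r=13: 16+35=51 <66, l++
l=7 r=13: 18+35=53 <66, l++
l=8 r=13: 25+35=60 <66, l++
l=9 r=13: 27+35=62 <66, l++

l=10, r=13, sum=64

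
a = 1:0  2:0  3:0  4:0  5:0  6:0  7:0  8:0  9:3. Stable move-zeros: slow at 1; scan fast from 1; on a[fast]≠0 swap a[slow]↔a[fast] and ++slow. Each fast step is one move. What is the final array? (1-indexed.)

(s=1,f=1) a[fast]=0 → fast++
(s=1,f=2) a[fast]=0 → fast++
(s=1,f=3) a[fast]=0 → fast++
(s=1,f=4) a[fast]=0 → fast++
(s=1,f=5) a[fast]=0 → fast++
(s=1,f=6) a[fast]=0 → fast++
(s=1,f=7) a[fast]=0 → fast++
(s=1,f=8) a[fast]=0 → fast++
(s=1,f=9) a[fast]=3≠0 swap→a[1]=3 → slow++,fast++

[3, 0, 0, 0, 0, 0, 0, 0, 0]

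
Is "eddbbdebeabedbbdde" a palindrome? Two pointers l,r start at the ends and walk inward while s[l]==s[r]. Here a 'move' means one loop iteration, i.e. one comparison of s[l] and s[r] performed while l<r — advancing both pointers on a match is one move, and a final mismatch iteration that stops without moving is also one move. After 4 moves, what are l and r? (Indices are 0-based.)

l=4, r=13

l=0 r=17: 'e'=='e', l++,r--
l=1 r=16: 'd'=='d', l++,r--
l=2 r=15: 'd'=='d', l++,r--
l=3 r=14: 'b'=='b', l++,r--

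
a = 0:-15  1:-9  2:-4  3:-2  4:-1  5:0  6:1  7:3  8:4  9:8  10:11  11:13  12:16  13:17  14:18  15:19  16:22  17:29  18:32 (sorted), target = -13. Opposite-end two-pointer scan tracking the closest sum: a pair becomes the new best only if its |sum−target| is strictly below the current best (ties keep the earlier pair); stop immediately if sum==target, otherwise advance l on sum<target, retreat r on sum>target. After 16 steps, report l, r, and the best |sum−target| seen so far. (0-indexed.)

l=0 r=18: -15+32=17 d=30 *, r--
l=0 r=17: -15+29=14 d=27 *, r--
l=0 r=16: -15+22=7 d=20 *, r--
l=0 r=15: -15+19=4 d=17 *, r--
l=0 r=14: -15+18=3 d=16 *, r--
l=0 r=13: -15+17=2 d=15 *, r--
l=0 r=12: -15+16=1 d=14 *, r--
l=0 r=11: -15+13=-2 d=11 *, r--
l=0 r=10: -15+11=-4 d=9 *, r--
l=0 r=9: -15+8=-7 d=6 *, r--
l=0 r=8: -15+4=-11 d=2 *, r--
l=0 r=7: -15+3=-12 d=1 *, r--
l=0 r=6: -15+1=-14 d=1, l++
l=1 r=6: -9+1=-8 d=5, r--
l=1 r=5: -9+0=-9 d=4, r--
l=1 r=4: -9+-1=-10 d=3, r--

l=1, r=3, best |Δ|=1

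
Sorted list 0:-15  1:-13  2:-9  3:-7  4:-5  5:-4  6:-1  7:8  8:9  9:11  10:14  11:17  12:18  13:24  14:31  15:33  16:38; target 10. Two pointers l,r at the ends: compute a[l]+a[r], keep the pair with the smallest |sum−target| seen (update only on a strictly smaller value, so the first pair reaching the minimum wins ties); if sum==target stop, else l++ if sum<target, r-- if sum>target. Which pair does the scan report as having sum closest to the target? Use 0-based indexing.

pair (-7, 17) with sum 10 (|Δ|=0)

[0,16] -15+38=23 d=13 * → r--
[0,15] -15+33=18 d=8 * → r--
[0,14] -15+31=16 d=6 * → r--
[0,13] -15+24=9 d=1 * → l++
[1,13] -13+24=11 d=1 → r--
[1,12] -13+18=5 d=5 → l++
[2,12] -9+18=9 d=1 → l++
[3,12] -7+18=11 d=1 → r--
[3,11] -7+17=10 d=0 * → stop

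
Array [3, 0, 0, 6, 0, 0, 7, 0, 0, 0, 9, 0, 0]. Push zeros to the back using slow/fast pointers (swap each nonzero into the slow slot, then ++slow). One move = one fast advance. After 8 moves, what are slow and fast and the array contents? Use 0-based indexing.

slow=3, fast=8, a=[3, 6, 7, 0, 0, 0, 0, 0, 0, 0, 9, 0, 0]

(s=0,f=0) a[fast]=3≠0 swap→a[0]=3 → slow++,fast++
(s=1,f=1) a[fast]=0 → fast++
(s=1,f=2) a[fast]=0 → fast++
(s=1,f=3) a[fast]=6≠0 swap→a[1]=6 → slow++,fast++
(s=2,f=4) a[fast]=0 → fast++
(s=2,f=5) a[fast]=0 → fast++
(s=2,f=6) a[fast]=7≠0 swap→a[2]=7 → slow++,fast++
(s=3,f=7) a[fast]=0 → fast++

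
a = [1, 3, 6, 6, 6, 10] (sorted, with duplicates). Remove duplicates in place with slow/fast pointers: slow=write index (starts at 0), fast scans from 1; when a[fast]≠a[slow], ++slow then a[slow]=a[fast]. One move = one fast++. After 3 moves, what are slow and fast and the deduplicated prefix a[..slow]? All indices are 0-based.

slow=2, fast=4, prefix=[1, 3, 6]

(s=0,f=1) a[fast]=3≠a[slow]=1 write a[1]=3 → slow++,fast++
(s=1,f=2) a[fast]=6≠a[slow]=3 write a[2]=6 → slow++,fast++
(s=2,f=3) a[fast]=6=a[slow] dup → fast++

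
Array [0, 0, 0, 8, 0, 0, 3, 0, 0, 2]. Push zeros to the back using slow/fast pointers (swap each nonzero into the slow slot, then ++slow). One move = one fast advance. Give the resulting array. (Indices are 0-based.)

[8, 3, 2, 0, 0, 0, 0, 0, 0, 0]

slow=0 fast=0: a[fast]=0, fast++
slow=0 fast=1: a[fast]=0, fast++
slow=0 fast=2: a[fast]=0, fast++
slow=0 fast=3: a[fast]=8≠0 swap→a[0]=8, slow++,fast++
slow=1 fast=4: a[fast]=0, fast++
slow=1 fast=5: a[fast]=0, fast++
slow=1 fast=6: a[fast]=3≠0 swap→a[1]=3, slow++,fast++
slow=2 fast=7: a[fast]=0, fast++
slow=2 fast=8: a[fast]=0, fast++
slow=2 fast=9: a[fast]=2≠0 swap→a[2]=2, slow++,fast++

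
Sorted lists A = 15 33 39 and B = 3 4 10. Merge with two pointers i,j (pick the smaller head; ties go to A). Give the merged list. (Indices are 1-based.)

[3, 4, 10, 15, 33, 39]

[i=1,j=1] A[i]=15>B[j]=3 take 3 → j++
[i=1,j=2] A[i]=15>B[j]=4 take 4 → j++
[i=1,j=3] A[i]=15>B[j]=10 take 10 → j++
[i=1,j=4] B done, take A[i]=15 → i++
[i=2,j=4] B done, take A[i]=33 → i++
[i=3,j=4] B done, take A[i]=39 → i++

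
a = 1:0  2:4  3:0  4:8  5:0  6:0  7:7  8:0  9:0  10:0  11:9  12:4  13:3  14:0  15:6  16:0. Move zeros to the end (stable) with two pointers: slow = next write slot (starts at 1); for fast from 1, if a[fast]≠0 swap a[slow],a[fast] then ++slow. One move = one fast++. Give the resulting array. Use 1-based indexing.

[4, 8, 7, 9, 4, 3, 6, 0, 0, 0, 0, 0, 0, 0, 0, 0]

(s=1,f=1) a[fast]=0 → fast++
(s=1,f=2) a[fast]=4≠0 swap→a[1]=4 → slow++,fast++
(s=2,f=3) a[fast]=0 → fast++
(s=2,f=4) a[fast]=8≠0 swap→a[2]=8 → slow++,fast++
(s=3,f=5) a[fast]=0 → fast++
(s=3,f=6) a[fast]=0 → fast++
(s=3,f=7) a[fast]=7≠0 swap→a[3]=7 → slow++,fast++
(s=4,f=8) a[fast]=0 → fast++
(s=4,f=9) a[fast]=0 → fast++
(s=4,f=10) a[fast]=0 → fast++
(s=4,f=11) a[fast]=9≠0 swap→a[4]=9 → slow++,fast++
(s=5,f=12) a[fast]=4≠0 swap→a[5]=4 → slow++,fast++
(s=6,f=13) a[fast]=3≠0 swap→a[6]=3 → slow++,fast++
(s=7,f=14) a[fast]=0 → fast++
(s=7,f=15) a[fast]=6≠0 swap→a[7]=6 → slow++,fast++
(s=8,f=16) a[fast]=0 → fast++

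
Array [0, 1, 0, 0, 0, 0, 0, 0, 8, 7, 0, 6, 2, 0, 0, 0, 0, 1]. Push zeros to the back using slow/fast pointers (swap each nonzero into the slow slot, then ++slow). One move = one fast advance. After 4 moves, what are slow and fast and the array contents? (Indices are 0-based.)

slow=0 fast=0: a[fast]=0, fast++
slow=0 fast=1: a[fast]=1≠0 swap→a[0]=1, slow++,fast++
slow=1 fast=2: a[fast]=0, fast++
slow=1 fast=3: a[fast]=0, fast++

slow=1, fast=4, a=[1, 0, 0, 0, 0, 0, 0, 0, 8, 7, 0, 6, 2, 0, 0, 0, 0, 1]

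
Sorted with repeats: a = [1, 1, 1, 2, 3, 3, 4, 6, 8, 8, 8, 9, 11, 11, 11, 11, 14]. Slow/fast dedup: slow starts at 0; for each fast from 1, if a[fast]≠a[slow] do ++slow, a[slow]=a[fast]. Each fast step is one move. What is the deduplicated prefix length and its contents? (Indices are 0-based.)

slow=0 fast=1: a[fast]=1=a[slow] dup, fast++
slow=0 fast=2: a[fast]=1=a[slow] dup, fast++
slow=0 fast=3: a[fast]=2≠a[slow]=1 write a[1]=2, slow++,fast++
slow=1 fast=4: a[fast]=3≠a[slow]=2 write a[2]=3, slow++,fast++
slow=2 fast=5: a[fast]=3=a[slow] dup, fast++
slow=2 fast=6: a[fast]=4≠a[slow]=3 write a[3]=4, slow++,fast++
slow=3 fast=7: a[fast]=6≠a[slow]=4 write a[4]=6, slow++,fast++
slow=4 fast=8: a[fast]=8≠a[slow]=6 write a[5]=8, slow++,fast++
slow=5 fast=9: a[fast]=8=a[slow] dup, fast++
slow=5 fast=10: a[fast]=8=a[slow] dup, fast++
slow=5 fast=11: a[fast]=9≠a[slow]=8 write a[6]=9, slow++,fast++
slow=6 fast=12: a[fast]=11≠a[slow]=9 write a[7]=11, slow++,fast++
slow=7 fast=13: a[fast]=11=a[slow] dup, fast++
slow=7 fast=14: a[fast]=11=a[slow] dup, fast++
slow=7 fast=15: a[fast]=11=a[slow] dup, fast++
slow=7 fast=16: a[fast]=14≠a[slow]=11 write a[8]=14, slow++,fast++

length 9; prefix = [1, 2, 3, 4, 6, 8, 9, 11, 14]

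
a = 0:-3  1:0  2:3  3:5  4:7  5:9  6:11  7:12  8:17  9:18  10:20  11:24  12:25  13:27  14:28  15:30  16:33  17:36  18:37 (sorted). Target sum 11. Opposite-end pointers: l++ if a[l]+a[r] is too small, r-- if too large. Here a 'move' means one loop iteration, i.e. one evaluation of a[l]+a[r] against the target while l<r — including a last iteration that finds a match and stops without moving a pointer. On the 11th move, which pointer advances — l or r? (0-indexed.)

r

[0,18] -3+37=34 >11 → r--
[0,17] -3+36=33 >11 → r--
[0,16] -3+33=30 >11 → r--
[0,15] -3+30=27 >11 → r--
[0,14] -3+28=25 >11 → r--
[0,13] -3+27=24 >11 → r--
[0,12] -3+25=22 >11 → r--
[0,11] -3+24=21 >11 → r--
[0,10] -3+20=17 >11 → r--
[0,9] -3+18=15 >11 → r--
[0,8] -3+17=14 >11 → r--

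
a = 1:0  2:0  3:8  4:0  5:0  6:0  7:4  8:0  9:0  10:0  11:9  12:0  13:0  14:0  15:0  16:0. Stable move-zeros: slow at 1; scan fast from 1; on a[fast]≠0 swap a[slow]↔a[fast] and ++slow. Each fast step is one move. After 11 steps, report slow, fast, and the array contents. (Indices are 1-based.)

(s=1,f=1) a[fast]=0 → fast++
(s=1,f=2) a[fast]=0 → fast++
(s=1,f=3) a[fast]=8≠0 swap→a[1]=8 → slow++,fast++
(s=2,f=4) a[fast]=0 → fast++
(s=2,f=5) a[fast]=0 → fast++
(s=2,f=6) a[fast]=0 → fast++
(s=2,f=7) a[fast]=4≠0 swap→a[2]=4 → slow++,fast++
(s=3,f=8) a[fast]=0 → fast++
(s=3,f=9) a[fast]=0 → fast++
(s=3,f=10) a[fast]=0 → fast++
(s=3,f=11) a[fast]=9≠0 swap→a[3]=9 → slow++,fast++

slow=4, fast=12, a=[8, 4, 9, 0, 0, 0, 0, 0, 0, 0, 0, 0, 0, 0, 0, 0]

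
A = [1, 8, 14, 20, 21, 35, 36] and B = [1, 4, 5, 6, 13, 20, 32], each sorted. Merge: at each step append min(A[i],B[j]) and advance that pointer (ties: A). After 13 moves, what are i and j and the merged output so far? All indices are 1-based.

[i=1,j=1] A[i]=1<=B[j]=1 take 1 → i++
[i=2,j=1] A[i]=8>B[j]=1 take 1 → j++
[i=2,j=2] A[i]=8>B[j]=4 take 4 → j++
[i=2,j=3] A[i]=8>B[j]=5 take 5 → j++
[i=2,j=4] A[i]=8>B[j]=6 take 6 → j++
[i=2,j=5] A[i]=8<=B[j]=13 take 8 → i++
[i=3,j=5] A[i]=14>B[j]=13 take 13 → j++
[i=3,j=6] A[i]=14<=B[j]=20 take 14 → i++
[i=4,j=6] A[i]=20<=B[j]=20 take 20 → i++
[i=5,j=6] A[i]=21>B[j]=20 take 20 → j++
[i=5,j=7] A[i]=21<=B[j]=32 take 21 → i++
[i=6,j=7] A[i]=35>B[j]=32 take 32 → j++
[i=6,j=8] B done, take A[i]=35 → i++

i=7, j=8, merged so far=[1, 1, 4, 5, 6, 8, 13, 14, 20, 20, 21, 32, 35]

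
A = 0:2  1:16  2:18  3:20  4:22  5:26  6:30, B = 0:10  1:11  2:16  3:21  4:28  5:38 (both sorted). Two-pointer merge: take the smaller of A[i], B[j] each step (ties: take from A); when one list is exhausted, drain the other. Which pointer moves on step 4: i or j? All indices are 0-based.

[i=0,j=0] A[i]=2<=B[j]=10 take 2 → i++
[i=1,j=0] A[i]=16>B[j]=10 take 10 → j++
[i=1,j=1] A[i]=16>B[j]=11 take 11 → j++
[i=1,j=2] A[i]=16<=B[j]=16 take 16 → i++

i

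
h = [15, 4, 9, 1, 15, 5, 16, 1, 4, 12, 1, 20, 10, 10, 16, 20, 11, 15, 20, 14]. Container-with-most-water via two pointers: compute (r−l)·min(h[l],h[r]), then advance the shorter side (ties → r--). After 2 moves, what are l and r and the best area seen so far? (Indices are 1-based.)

[1,20] min(15,14)*19=266 best=266 * → r--
[1,19] min(15,20)*18=270 best=270 * → l++

l=2, r=19, best area=270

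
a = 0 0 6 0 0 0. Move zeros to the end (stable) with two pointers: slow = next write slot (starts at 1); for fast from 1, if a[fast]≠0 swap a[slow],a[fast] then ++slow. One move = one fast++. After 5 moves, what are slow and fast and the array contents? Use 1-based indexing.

slow=2, fast=6, a=[6, 0, 0, 0, 0, 0]

slow=1 fast=1: a[fast]=0, fast++
slow=1 fast=2: a[fast]=0, fast++
slow=1 fast=3: a[fast]=6≠0 swap→a[1]=6, slow++,fast++
slow=2 fast=4: a[fast]=0, fast++
slow=2 fast=5: a[fast]=0, fast++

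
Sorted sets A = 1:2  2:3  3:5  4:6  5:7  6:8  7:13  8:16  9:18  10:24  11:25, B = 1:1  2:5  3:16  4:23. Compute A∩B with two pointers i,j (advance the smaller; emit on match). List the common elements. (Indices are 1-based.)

intersection = [5, 16]

[i=1,j=1] 2>1 → j++
[i=1,j=2] 2<5 → i++
[i=2,j=2] 3<5 → i++
[i=3,j=2] 5==5 emit → i++,j++
[i=4,j=3] 6<16 → i++
[i=5,j=3] 7<16 → i++
[i=6,j=3] 8<16 → i++
[i=7,j=3] 13<16 → i++
[i=8,j=3] 16==16 emit → i++,j++
[i=9,j=4] 18<23 → i++
[i=10,j=4] 24>23 → j++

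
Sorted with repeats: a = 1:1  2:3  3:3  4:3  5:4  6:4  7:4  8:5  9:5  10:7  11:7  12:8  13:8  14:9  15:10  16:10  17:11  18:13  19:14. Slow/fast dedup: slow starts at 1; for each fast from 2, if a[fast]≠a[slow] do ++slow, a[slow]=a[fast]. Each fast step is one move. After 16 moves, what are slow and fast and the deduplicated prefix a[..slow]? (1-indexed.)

slow=1 fast=2: a[fast]=3≠a[slow]=1 write a[2]=3, slow++,fast++
slow=2 fast=3: a[fast]=3=a[slow] dup, fast++
slow=2 fast=4: a[fast]=3=a[slow] dup, fast++
slow=2 fast=5: a[fast]=4≠a[slow]=3 write a[3]=4, slow++,fast++
slow=3 fast=6: a[fast]=4=a[slow] dup, fast++
slow=3 fast=7: a[fast]=4=a[slow] dup, fast++
slow=3 fast=8: a[fast]=5≠a[slow]=4 write a[4]=5, slow++,fast++
slow=4 fast=9: a[fast]=5=a[slow] dup, fast++
slow=4 fast=10: a[fast]=7≠a[slow]=5 write a[5]=7, slow++,fast++
slow=5 fast=11: a[fast]=7=a[slow] dup, fast++
slow=5 fast=12: a[fast]=8≠a[slow]=7 write a[6]=8, slow++,fast++
slow=6 fast=13: a[fast]=8=a[slow] dup, fast++
slow=6 fast=14: a[fast]=9≠a[slow]=8 write a[7]=9, slow++,fast++
slow=7 fast=15: a[fast]=10≠a[slow]=9 write a[8]=10, slow++,fast++
slow=8 fast=16: a[fast]=10=a[slow] dup, fast++
slow=8 fast=17: a[fast]=11≠a[slow]=10 write a[9]=11, slow++,fast++

slow=9, fast=18, prefix=[1, 3, 4, 5, 7, 8, 9, 10, 11]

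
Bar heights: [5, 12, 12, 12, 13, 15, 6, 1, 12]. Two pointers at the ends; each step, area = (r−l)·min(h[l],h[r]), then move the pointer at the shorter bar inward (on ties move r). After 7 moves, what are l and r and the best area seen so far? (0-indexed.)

l=4, r=5, best area=84

[0,8] min(5,12)*8=40 best=40 * → l++
[1,8] min(12,12)*7=84 best=84 * → r--
[1,7] min(12,1)*6=6 best=84 → r--
[1,6] min(12,6)*5=30 best=84 → r--
[1,5] min(12,15)*4=48 best=84 → l++
[2,5] min(12,15)*3=36 best=84 → l++
[3,5] min(12,15)*2=24 best=84 → l++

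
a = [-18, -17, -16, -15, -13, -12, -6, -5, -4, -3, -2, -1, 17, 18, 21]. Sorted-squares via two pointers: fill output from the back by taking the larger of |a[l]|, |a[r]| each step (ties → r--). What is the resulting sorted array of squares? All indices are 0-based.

[1, 4, 9, 16, 25, 36, 144, 169, 225, 256, 289, 289, 324, 324, 441]

l=0 r=14: |-18|<=|21| out[14]=441, r--
l=0 r=13: |-18|<=|18| out[13]=324, r--
l=0 r=12: |-18|>|17| out[12]=324, l++
l=1 r=12: |-17|<=|17| out[11]=289, r--
l=1 r=11: |-17|>|-1| out[10]=289, l++
l=2 r=11: |-16|>|-1| out[9]=256, l++
l=3 r=11: |-15|>|-1| out[8]=225, l++
l=4 r=11: |-13|>|-1| out[7]=169, l++
l=5 r=11: |-12|>|-1| out[6]=144, l++
l=6 r=11: |-6|>|-1| out[5]=36, l++
l=7 r=11: |-5|>|-1| out[4]=25, l++
l=8 r=11: |-4|>|-1| out[3]=16, l++
l=9 r=11: |-3|>|-1| out[2]=9, l++
l=10 r=11: |-2|>|-1| out[1]=4, l++
l=11 r=11: |-1|<=|-1| out[0]=1, r--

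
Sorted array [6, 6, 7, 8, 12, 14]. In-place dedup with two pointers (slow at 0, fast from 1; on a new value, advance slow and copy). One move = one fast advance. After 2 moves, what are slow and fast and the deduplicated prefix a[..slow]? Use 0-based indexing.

slow=0 fast=1: a[fast]=6=a[slow] dup, fast++
slow=0 fast=2: a[fast]=7≠a[slow]=6 write a[1]=7, slow++,fast++

slow=1, fast=3, prefix=[6, 7]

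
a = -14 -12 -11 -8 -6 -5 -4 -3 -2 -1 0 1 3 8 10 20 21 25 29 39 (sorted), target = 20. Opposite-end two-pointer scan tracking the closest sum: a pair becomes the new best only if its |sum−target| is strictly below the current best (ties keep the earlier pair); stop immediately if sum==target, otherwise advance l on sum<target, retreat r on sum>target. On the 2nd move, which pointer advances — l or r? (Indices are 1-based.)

l=1 r=20: -14+39=25 d=5 *, r--
l=1 r=19: -14+29=15 d=5, l++

l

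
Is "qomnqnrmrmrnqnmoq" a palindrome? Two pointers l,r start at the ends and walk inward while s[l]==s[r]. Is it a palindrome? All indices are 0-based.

palindrome

l=0 r=16: 'q'=='q', l++,r--
l=1 r=15: 'o'=='o', l++,r--
l=2 r=14: 'm'=='m', l++,r--
l=3 r=13: 'n'=='n', l++,r--
l=4 r=12: 'q'=='q', l++,r--
l=5 r=11: 'n'=='n', l++,r--
l=6 r=10: 'r'=='r', l++,r--
l=7 r=9: 'm'=='m', l++,r--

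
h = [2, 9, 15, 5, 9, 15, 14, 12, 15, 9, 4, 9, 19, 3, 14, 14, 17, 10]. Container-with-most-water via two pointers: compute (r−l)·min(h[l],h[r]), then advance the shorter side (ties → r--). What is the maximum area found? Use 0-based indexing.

max area = 210

l=0 r=17: min(2,10)*17=34 best=34 *, l++
l=1 r=17: min(9,10)*16=144 best=144 *, l++
l=2 r=17: min(15,10)*15=150 best=150 *, r--
l=2 r=16: min(15,17)*14=210 best=210 *, l++
l=3 r=16: min(5,17)*13=65 best=210, l++
l=4 r=16: min(9,17)*12=108 best=210, l++
l=5 r=16: min(15,17)*11=165 best=210, l++
l=6 r=16: min(14,17)*10=140 best=210, l++
l=7 r=16: min(12,17)*9=108 best=210, l++
l=8 r=16: min(15,17)*8=120 best=210, l++
l=9 r=16: min(9,17)*7=63 best=210, l++
l=10 r=16: min(4,17)*6=24 best=210, l++
l=11 r=16: min(9,17)*5=45 best=210, l++
l=12 r=16: min(19,17)*4=68 best=210, r--
l=12 r=15: min(19,14)*3=42 best=210, r--
l=12 r=14: min(19,14)*2=28 best=210, r--
l=12 r=13: min(19,3)*1=3 best=210, r--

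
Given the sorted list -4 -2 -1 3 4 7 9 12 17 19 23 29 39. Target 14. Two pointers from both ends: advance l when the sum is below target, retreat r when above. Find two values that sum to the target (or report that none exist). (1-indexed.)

no pair

[1,13] -4+39=35 >14 → r--
[1,12] -4+29=25 >14 → r--
[1,11] -4+23=19 >14 → r--
[1,10] -4+19=15 >14 → r--
[1,9] -4+17=13 <14 → l++
[2,9] -2+17=15 >14 → r--
[2,8] -2+12=10 <14 → l++
[3,8] -1+12=11 <14 → l++
[4,8] 3+12=15 >14 → r--
[4,7] 3+9=12 <14 → l++
[5,7] 4+9=13 <14 → l++
[6,7] 7+9=16 >14 → r--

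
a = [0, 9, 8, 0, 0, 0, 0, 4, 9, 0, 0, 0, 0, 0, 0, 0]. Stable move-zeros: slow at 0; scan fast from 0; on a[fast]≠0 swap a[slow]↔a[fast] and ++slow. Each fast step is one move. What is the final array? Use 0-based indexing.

slow=0 fast=0: a[fast]=0, fast++
slow=0 fast=1: a[fast]=9≠0 swap→a[0]=9, slow++,fast++
slow=1 fast=2: a[fast]=8≠0 swap→a[1]=8, slow++,fast++
slow=2 fast=3: a[fast]=0, fast++
slow=2 fast=4: a[fast]=0, fast++
slow=2 fast=5: a[fast]=0, fast++
slow=2 fast=6: a[fast]=0, fast++
slow=2 fast=7: a[fast]=4≠0 swap→a[2]=4, slow++,fast++
slow=3 fast=8: a[fast]=9≠0 swap→a[3]=9, slow++,fast++
slow=4 fast=9: a[fast]=0, fast++
slow=4 fast=10: a[fast]=0, fast++
slow=4 fast=11: a[fast]=0, fast++
slow=4 fast=12: a[fast]=0, fast++
slow=4 fast=13: a[fast]=0, fast++
slow=4 fast=14: a[fast]=0, fast++
slow=4 fast=15: a[fast]=0, fast++

[9, 8, 4, 9, 0, 0, 0, 0, 0, 0, 0, 0, 0, 0, 0, 0]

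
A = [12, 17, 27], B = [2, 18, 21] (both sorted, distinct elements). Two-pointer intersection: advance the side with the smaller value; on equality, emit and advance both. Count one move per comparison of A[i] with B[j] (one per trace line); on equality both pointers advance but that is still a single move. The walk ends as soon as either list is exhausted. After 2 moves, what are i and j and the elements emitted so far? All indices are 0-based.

[i=0,j=0] 12>2 → j++
[i=0,j=1] 12<18 → i++

i=1, j=1, emitted=[]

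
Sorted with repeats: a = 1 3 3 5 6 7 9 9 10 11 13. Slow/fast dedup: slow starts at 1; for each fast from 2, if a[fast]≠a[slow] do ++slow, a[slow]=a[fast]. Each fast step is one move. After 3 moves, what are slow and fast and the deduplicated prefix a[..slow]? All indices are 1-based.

(s=1,f=2) a[fast]=3≠a[slow]=1 write a[2]=3 → slow++,fast++
(s=2,f=3) a[fast]=3=a[slow] dup → fast++
(s=2,f=4) a[fast]=5≠a[slow]=3 write a[3]=5 → slow++,fast++

slow=3, fast=5, prefix=[1, 3, 5]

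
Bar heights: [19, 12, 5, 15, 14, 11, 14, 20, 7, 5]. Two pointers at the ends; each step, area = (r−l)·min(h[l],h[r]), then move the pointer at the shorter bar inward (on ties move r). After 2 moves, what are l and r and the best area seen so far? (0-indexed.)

l=0, r=7, best area=56

[0,9] min(19,5)*9=45 best=45 * → r--
[0,8] min(19,7)*8=56 best=56 * → r--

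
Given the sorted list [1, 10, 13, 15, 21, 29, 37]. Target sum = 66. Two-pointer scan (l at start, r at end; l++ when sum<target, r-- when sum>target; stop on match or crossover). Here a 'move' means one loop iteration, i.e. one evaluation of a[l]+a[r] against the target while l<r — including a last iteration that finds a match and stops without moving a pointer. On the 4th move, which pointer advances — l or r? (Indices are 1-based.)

l

l=1 r=7: 1+37=38 <66, l++
l=2 r=7: 10+37=47 <66, l++
l=3 r=7: 13+37=50 <66, l++
l=4 r=7: 15+37=52 <66, l++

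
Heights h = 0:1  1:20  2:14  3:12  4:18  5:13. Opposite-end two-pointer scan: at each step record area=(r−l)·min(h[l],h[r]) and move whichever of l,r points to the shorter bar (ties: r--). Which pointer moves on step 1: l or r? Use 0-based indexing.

l

l=0 r=5: min(1,13)*5=5 best=5 *, l++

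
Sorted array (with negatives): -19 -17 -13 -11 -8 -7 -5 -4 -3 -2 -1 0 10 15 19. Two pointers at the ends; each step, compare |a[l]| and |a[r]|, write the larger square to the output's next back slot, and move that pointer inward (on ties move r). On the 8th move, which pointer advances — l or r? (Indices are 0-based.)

l

l=0 r=14: |-19|<=|19| out[14]=361, r--
l=0 r=13: |-19|>|15| out[13]=361, l++
l=1 r=13: |-17|>|15| out[12]=289, l++
l=2 r=13: |-13|<=|15| out[11]=225, r--
l=2 r=12: |-13|>|10| out[10]=169, l++
l=3 r=12: |-11|>|10| out[9]=121, l++
l=4 r=12: |-8|<=|10| out[8]=100, r--
l=4 r=11: |-8|>|0| out[7]=64, l++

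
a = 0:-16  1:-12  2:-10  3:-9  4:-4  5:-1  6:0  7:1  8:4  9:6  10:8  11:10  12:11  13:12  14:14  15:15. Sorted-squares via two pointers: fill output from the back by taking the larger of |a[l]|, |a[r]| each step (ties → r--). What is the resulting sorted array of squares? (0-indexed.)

[0, 1, 1, 16, 16, 36, 64, 81, 100, 100, 121, 144, 144, 196, 225, 256]

[0,15] |-16|>|15| out[15]=256 → l++
[1,15] |-12|<=|15| out[14]=225 → r--
[1,14] |-12|<=|14| out[13]=196 → r--
[1,13] |-12|<=|12| out[12]=144 → r--
[1,12] |-12|>|11| out[11]=144 → l++
[2,12] |-10|<=|11| out[10]=121 → r--
[2,11] |-10|<=|10| out[9]=100 → r--
[2,10] |-10|>|8| out[8]=100 → l++
[3,10] |-9|>|8| out[7]=81 → l++
[4,10] |-4|<=|8| out[6]=64 → r--
[4,9] |-4|<=|6| out[5]=36 → r--
[4,8] |-4|<=|4| out[4]=16 → r--
[4,7] |-4|>|1| out[3]=16 → l++
[5,7] |-1|<=|1| out[2]=1 → r--
[5,6] |-1|>|0| out[1]=1 → l++
[6,6] |0|<=|0| out[0]=0 → r--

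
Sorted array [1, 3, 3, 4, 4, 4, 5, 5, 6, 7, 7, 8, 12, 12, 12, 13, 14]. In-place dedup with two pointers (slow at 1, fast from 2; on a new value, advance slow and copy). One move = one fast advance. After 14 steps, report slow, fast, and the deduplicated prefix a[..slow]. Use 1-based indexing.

slow=1 fast=2: a[fast]=3≠a[slow]=1 write a[2]=3, slow++,fast++
slow=2 fast=3: a[fast]=3=a[slow] dup, fast++
slow=2 fast=4: a[fast]=4≠a[slow]=3 write a[3]=4, slow++,fast++
slow=3 fast=5: a[fast]=4=a[slow] dup, fast++
slow=3 fast=6: a[fast]=4=a[slow] dup, fast++
slow=3 fast=7: a[fast]=5≠a[slow]=4 write a[4]=5, slow++,fast++
slow=4 fast=8: a[fast]=5=a[slow] dup, fast++
slow=4 fast=9: a[fast]=6≠a[slow]=5 write a[5]=6, slow++,fast++
slow=5 fast=10: a[fast]=7≠a[slow]=6 write a[6]=7, slow++,fast++
slow=6 fast=11: a[fast]=7=a[slow] dup, fast++
slow=6 fast=12: a[fast]=8≠a[slow]=7 write a[7]=8, slow++,fast++
slow=7 fast=13: a[fast]=12≠a[slow]=8 write a[8]=12, slow++,fast++
slow=8 fast=14: a[fast]=12=a[slow] dup, fast++
slow=8 fast=15: a[fast]=12=a[slow] dup, fast++

slow=8, fast=16, prefix=[1, 3, 4, 5, 6, 7, 8, 12]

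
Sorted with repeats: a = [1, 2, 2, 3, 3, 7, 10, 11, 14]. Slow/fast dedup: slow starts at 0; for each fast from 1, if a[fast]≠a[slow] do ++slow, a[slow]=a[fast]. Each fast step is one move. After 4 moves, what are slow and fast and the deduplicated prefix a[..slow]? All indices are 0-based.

slow=2, fast=5, prefix=[1, 2, 3]

slow=0 fast=1: a[fast]=2≠a[slow]=1 write a[1]=2, slow++,fast++
slow=1 fast=2: a[fast]=2=a[slow] dup, fast++
slow=1 fast=3: a[fast]=3≠a[slow]=2 write a[2]=3, slow++,fast++
slow=2 fast=4: a[fast]=3=a[slow] dup, fast++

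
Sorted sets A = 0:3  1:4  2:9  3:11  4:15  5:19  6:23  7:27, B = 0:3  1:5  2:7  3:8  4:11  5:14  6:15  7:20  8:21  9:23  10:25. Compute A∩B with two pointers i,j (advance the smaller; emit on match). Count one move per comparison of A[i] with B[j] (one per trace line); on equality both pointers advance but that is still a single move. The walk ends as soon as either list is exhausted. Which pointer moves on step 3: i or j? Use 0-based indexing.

j

i=0 j=0: 3==3 emit, i++,j++
i=1 j=1: 4<5, i++
i=2 j=1: 9>5, j++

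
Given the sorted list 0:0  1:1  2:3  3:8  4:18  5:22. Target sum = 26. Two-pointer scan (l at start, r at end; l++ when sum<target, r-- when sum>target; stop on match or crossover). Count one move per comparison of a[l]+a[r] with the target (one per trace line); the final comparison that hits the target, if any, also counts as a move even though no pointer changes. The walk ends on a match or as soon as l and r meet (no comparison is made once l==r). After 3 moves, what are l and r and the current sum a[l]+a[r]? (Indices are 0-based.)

l=0 r=5: 0+22=22 <26, l++
l=1 r=5: 1+22=23 <26, l++
l=2 r=5: 3+22=25 <26, l++

l=3, r=5, sum=30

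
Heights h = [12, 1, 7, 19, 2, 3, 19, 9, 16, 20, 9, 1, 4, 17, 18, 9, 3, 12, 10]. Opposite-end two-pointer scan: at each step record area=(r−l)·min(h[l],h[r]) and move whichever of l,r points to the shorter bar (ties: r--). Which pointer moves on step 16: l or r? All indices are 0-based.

l

l=0 r=18: min(12,10)*18=180 best=180 *, r--
l=0 r=17: min(12,12)*17=204 best=204 *, r--
l=0 r=16: min(12,3)*16=48 best=204, r--
l=0 r=15: min(12,9)*15=135 best=204, r--
l=0 r=14: min(12,18)*14=168 best=204, l++
l=1 r=14: min(1,18)*13=13 best=204, l++
l=2 r=14: min(7,18)*12=84 best=204, l++
l=3 r=14: min(19,18)*11=198 best=204, r--
l=3 r=13: min(19,17)*10=170 best=204, r--
l=3 r=12: min(19,4)*9=36 best=204, r--
l=3 r=11: min(19,1)*8=8 best=204, r--
l=3 r=10: min(19,9)*7=63 best=204, r--
l=3 r=9: min(19,20)*6=114 best=204, l++
l=4 r=9: min(2,20)*5=10 best=204, l++
l=5 r=9: min(3,20)*4=12 best=204, l++
l=6 r=9: min(19,20)*3=57 best=204, l++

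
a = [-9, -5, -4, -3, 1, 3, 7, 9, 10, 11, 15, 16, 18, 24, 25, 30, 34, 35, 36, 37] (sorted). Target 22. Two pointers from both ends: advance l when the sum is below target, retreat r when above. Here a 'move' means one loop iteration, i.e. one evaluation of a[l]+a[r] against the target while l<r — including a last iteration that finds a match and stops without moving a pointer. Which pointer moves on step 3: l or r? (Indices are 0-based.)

[0,19] -9+37=28 >22 → r--
[0,18] -9+36=27 >22 → r--
[0,17] -9+35=26 >22 → r--

r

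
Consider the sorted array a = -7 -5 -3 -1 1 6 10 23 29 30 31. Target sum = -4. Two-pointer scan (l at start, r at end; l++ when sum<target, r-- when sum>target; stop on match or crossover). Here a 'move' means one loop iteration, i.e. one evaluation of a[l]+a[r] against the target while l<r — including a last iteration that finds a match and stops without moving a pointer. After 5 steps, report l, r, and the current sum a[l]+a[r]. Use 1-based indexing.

l=1, r=6, sum=-1

l=1 r=11: -7+31=24 >-4, r--
l=1 r=10: -7+30=23 >-4, r--
l=1 r=9: -7+29=22 >-4, r--
l=1 r=8: -7+23=16 >-4, r--
l=1 r=7: -7+10=3 >-4, r--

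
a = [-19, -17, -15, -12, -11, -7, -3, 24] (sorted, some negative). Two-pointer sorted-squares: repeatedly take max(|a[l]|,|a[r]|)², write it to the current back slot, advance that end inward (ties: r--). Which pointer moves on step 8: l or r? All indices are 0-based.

[0,7] |-19|<=|24| out[7]=576 → r--
[0,6] |-19|>|-3| out[6]=361 → l++
[1,6] |-17|>|-3| out[5]=289 → l++
[2,6] |-15|>|-3| out[4]=225 → l++
[3,6] |-12|>|-3| out[3]=144 → l++
[4,6] |-11|>|-3| out[2]=121 → l++
[5,6] |-7|>|-3| out[1]=49 → l++
[6,6] |-3|<=|-3| out[0]=9 → r--

r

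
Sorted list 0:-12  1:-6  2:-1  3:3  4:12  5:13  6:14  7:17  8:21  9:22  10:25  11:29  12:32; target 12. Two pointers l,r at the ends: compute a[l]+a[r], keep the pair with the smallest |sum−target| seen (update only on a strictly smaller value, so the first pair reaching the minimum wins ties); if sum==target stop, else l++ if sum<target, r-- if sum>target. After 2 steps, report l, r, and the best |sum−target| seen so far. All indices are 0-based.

[0,12] -12+32=20 d=8 * → r--
[0,11] -12+29=17 d=5 * → r--

l=0, r=10, best |Δ|=5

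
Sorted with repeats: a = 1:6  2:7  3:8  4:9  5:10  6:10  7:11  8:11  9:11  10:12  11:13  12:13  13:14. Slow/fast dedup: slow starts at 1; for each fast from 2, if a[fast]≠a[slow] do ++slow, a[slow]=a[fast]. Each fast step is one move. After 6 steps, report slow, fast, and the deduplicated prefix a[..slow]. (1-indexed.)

slow=1 fast=2: a[fast]=7≠a[slow]=6 write a[2]=7, slow++,fast++
slow=2 fast=3: a[fast]=8≠a[slow]=7 write a[3]=8, slow++,fast++
slow=3 fast=4: a[fast]=9≠a[slow]=8 write a[4]=9, slow++,fast++
slow=4 fast=5: a[fast]=10≠a[slow]=9 write a[5]=10, slow++,fast++
slow=5 fast=6: a[fast]=10=a[slow] dup, fast++
slow=5 fast=7: a[fast]=11≠a[slow]=10 write a[6]=11, slow++,fast++

slow=6, fast=8, prefix=[6, 7, 8, 9, 10, 11]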